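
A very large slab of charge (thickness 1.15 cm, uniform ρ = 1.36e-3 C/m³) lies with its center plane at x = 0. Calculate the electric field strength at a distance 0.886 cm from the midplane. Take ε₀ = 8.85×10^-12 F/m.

E ≈ 8.84×10^5 V/m

The point |x| = 0.886 cm lies outside the slab (half-thickness 0.00575 m). A symmetric pillbox spanning the full slab encloses Q_enc = ρ·d·A.
Flux = 2EA ⇒ E = |ρ|d/(2ε₀), independent of distance outside.
E = (1.36×10^-3)(0.0115)/(2·8.85×10^-12) = 8.84e5 N/C.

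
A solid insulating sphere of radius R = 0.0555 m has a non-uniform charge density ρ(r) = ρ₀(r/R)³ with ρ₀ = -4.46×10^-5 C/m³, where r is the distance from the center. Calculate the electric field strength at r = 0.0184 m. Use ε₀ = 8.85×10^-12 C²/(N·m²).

Take a concentric spherical Gaussian surface of radius r = 0.0184 m (r < R).
Integrate the density: Q_enc = 4π ∫₀^r ρ₀(r'/R)^3 r'² dr' = 4πρ₀ r^6/(6·R³) = -2.12e-11 C.
Applying ∮E·dA = Q_enc/ε₀ with Φ = E(4πr²):
E = |Q_enc|/(4πε₀r²) = (2.12×10^-11)/(4π·8.85×10^-12·(0.0184)²) = 563 N/C.

E = 563 N/C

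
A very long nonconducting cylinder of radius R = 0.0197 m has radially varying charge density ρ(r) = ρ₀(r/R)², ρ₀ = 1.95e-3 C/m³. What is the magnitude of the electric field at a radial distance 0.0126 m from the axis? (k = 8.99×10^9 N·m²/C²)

Choose a coaxial cylinder of radius r = 0.0126 m (arbitrary length L) as the Gaussian surface (r < R).
Integrating ρ over the cross-section to radius r: λ_enc = (2πρ₀/R²) ∫₀^r r'^3 dr' = 2πρ₀ r^4/(4·R²) = 1.989e-7 C/m.
Applying ∮E·dA = Q_enc/ε₀ with the end caps contributing no flux:
E = 2k|λ_enc|/r = 2(8.99×10^9)(1.989×10^-7)/(0.0126) = 2.84×10^5 N/C.

|E| = 2.84×10^5 V/m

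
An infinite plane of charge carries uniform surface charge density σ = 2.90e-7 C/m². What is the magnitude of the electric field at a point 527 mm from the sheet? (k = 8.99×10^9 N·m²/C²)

The symmetry is planar: E is normal to the sheet and the same magnitude on both sides. Take a pillbox straddling the sheet with end-cap area A.
Only the two end caps contribute flux: Φ = 2EA. With Q_enc = σA, Gauss's law gives E = |σ|/(2ε₀).
E = 2πk|σ| = 2π(8.99×10^9)(2.90×10^-7) = 1.64×10^4 N/C.

E ≈ 1.64×10^4 V/m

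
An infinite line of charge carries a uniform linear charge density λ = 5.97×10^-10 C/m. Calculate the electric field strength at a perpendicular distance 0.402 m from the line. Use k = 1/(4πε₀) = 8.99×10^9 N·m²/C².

E ≈ 26.7 N/C

By cylindrical symmetry E is radial; use a coaxial Gaussian cylinder of radius 0.402 m and length L.
Q_enc = λL, so λ_enc = 5.97×10^-10 C/m.
Gauss's law: E·2πrL = λ_enc L/ε₀.
E = 2k|λ_enc|/r = 2(8.99×10^9)(5.97e-10)/(0.402) = 26.7 N/C.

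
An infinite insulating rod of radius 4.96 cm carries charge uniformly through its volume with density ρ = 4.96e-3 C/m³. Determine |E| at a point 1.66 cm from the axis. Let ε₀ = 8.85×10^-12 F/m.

By cylindrical symmetry E is radial; use a coaxial Gaussian cylinder of radius 1.66 cm and length L (r < R).
Charge inside radius r per length L is ρ·πr²·L, so λ_enc = ρπr² = 4.294×10^-6 C/m.
Gauss's law: E·2πrL = λ_enc L/ε₀.
E = |λ_enc|/(2πε₀r) = (4.294×10^-6)/(2π·8.85×10^-12·0.0166) = 4.65×10^6 N/C.

4.65×10^6 N/C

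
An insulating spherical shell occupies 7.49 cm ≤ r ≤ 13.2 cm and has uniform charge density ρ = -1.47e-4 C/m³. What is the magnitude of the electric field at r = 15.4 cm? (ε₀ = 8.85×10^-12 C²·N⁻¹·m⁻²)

Take a concentric spherical Gaussian surface of radius r = 15.4 cm (r > 13.2 cm, enclosing the whole shell).
Q_enc = ρ·(4π/3)(b³ − a³) = (-1.47×10^-4)·(4π/3)·((0.132)³ − (0.0749)³) = -1.157×10^-6 C.
Since E is radial and uniform over the Gaussian sphere, Φ = E·4πr² = Q_enc/ε₀.
E = |Q_enc|/(4πε₀r²) = (1.157×10^-6)/(4π·8.85×10^-12·(0.154)²) = 4.39×10^5 N/C.

E = 4.39×10^5 V/m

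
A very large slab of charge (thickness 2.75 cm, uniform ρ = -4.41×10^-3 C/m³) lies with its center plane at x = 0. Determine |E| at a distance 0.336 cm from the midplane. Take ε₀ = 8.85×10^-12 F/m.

By symmetry E is perpendicular to the slab. A Gaussian pillbox from −0.336 cm to +0.336 cm (face area A) lies entirely within the slab.
Q_enc = ρ·(2x)·A and flux = 2EA, so 2EA = 2ρxA/ε₀ ⇒ E = |ρ|x/ε₀.
E = (4.41×10^-3)(0.00336)/(8.85×10^-12) = 1.67×10^6 N/C.

E ≈ 1.67×10^6 N/C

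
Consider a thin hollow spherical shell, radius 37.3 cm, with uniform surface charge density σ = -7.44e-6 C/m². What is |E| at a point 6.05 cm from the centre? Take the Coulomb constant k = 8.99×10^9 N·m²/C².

|E| = 0 N/C

Use a concentric Gaussian sphere at r = 6.05 cm (inside the shell, r < 37.3 cm).
No charge lies within this surface, so Q_enc = 0 and Gauss's law gives E·4πr² = 0 ⇒ E = 0.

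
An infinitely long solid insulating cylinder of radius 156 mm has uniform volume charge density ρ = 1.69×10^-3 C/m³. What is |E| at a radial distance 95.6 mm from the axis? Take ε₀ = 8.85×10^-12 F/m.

E ≈ 9.13e6 N/C

Choose a coaxial cylinder of radius r = 95.6 mm (arbitrary length L) as the Gaussian surface (r < R).
Charge inside radius r per length L is ρ·πr²·L, so λ_enc = ρπr² = 4.852×10^-5 C/m.
By Gauss's law (flux through the curved wall only), E·2πrL = λ_enc L/ε₀.
E = |λ_enc|/(2πε₀r) = (4.852×10^-5)/(2π·8.85×10^-12·0.0956) = 9.13×10^6 N/C.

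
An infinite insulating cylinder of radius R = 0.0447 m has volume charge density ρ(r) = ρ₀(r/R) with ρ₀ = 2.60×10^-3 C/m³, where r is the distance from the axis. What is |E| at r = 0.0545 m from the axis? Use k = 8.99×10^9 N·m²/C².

By cylindrical symmetry E is radial; use a coaxial Gaussian cylinder of radius 0.0545 m and length L (r > R, full charge per length enclosed).
λ_enc = 2π ∫₀^R ρ₀(r'/R)^1 r' dr' = 2πρ₀R²/3 = 1.088×10^-5 C/m.
By Gauss's law (flux through the curved wall only), E·2πrL = λ_enc L/ε₀.
E = 2k|λ_enc|/r = 2(8.99×10^9)(1.088e-5)/(0.0545) = 3.59×10^6 N/C.

3.59×10^6 N/C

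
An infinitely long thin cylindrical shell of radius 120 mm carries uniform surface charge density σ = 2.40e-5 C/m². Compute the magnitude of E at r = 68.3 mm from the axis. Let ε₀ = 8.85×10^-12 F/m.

E = 0 (no enclosed charge)

By cylindrical symmetry E is radial; use a coaxial Gaussian cylinder of radius 68.3 mm and length L (r < 120 mm, inside the shell).
No charge is enclosed, so Gauss's law gives E·2πrL = 0 ⇒ E = 0.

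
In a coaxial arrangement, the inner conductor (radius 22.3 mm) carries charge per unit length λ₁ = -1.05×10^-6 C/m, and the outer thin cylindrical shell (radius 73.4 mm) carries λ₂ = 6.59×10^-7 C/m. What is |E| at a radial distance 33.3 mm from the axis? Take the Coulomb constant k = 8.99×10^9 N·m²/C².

|E| ≈ 5.67×10^5 N/C

Choose a coaxial cylinder of radius r = 33.3 mm (arbitrary length L) as the Gaussian surface (between the conductors, 22.3 mm < r < 73.4 mm).
Only the inner wire is enclosed; the outer shell contributes nothing inside itself. λ_enc = λ₁ = -1.05×10^-6 C/m.
Applying ∮E·dA = Q_enc/ε₀ with the end caps contributing no flux:
E = 2k|λ_enc|/r = 2(8.99×10^9)(1.05e-6)/(0.0333) = 5.67×10^5 N/C.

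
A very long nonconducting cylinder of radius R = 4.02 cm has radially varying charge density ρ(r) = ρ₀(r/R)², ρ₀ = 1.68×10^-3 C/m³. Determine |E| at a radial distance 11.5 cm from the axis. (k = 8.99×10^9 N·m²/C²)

6.67×10^5 N/C

By cylindrical symmetry E is radial; use a coaxial Gaussian cylinder of radius 11.5 cm and length L (r > R, full charge per length enclosed).
λ_enc = 2π ∫₀^R ρ₀(r'/R)^2 r' dr' = 2πρ₀R²/4 = 4.265e-6 C/m.
Gauss's law: E·2πrL = λ_enc L/ε₀.
E = 2k|λ_enc|/r = 2(8.99×10^9)(4.265×10^-6)/(0.115) = 6.67e5 N/C.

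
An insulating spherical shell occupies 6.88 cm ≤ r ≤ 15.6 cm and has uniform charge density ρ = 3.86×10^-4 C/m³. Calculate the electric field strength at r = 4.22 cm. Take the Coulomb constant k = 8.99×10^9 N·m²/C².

|E| = 0 V/m

Take a concentric spherical Gaussian surface of radius r = 4.22 cm (r < 6.88 cm, inside the empty cavity).
Q_enc = 0 (all charge lies at larger r); Gauss's law gives E = 0.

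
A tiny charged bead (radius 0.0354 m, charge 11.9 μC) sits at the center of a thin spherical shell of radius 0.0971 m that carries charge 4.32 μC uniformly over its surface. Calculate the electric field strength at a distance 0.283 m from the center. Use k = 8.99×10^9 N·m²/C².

E = 1.82e6 V/m

Take a concentric spherical Gaussian surface of radius r = 0.283 m (r > 0.0971 m, enclosing both).
Q_enc = (11.9 μC) + (4.32 μC) = 1.622×10^-5 C.
Applying ∮E·dA = Q_enc/ε₀ with Φ = E(4πr²):
E = k|Q_enc|/r² = (8.99×10^9)(1.622e-5)/(0.283)² = 1.82×10^6 N/C.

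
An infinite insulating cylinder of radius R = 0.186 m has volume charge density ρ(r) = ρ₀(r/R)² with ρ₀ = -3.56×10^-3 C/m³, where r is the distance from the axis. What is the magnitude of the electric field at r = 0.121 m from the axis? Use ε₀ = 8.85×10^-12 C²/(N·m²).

Choose a coaxial cylinder of radius r = 0.121 m (arbitrary length L) as the Gaussian surface (r < R).
λ_enc = ∫₀^r ρ(r')·2πr' dr' = (2πρ₀/R²)·r^4/4 = -3.465×10^-5 C/m.
Since E is radial and uniform over the curved surface, Φ = E·2πrL = Q_enc/ε₀ = λ_enc L/ε₀.
E = |λ_enc|/(2πε₀r) = (3.465×10^-5)/(2π·8.85×10^-12·0.121) = 5.15e6 N/C.

|E| ≈ 5.15×10^6 N/C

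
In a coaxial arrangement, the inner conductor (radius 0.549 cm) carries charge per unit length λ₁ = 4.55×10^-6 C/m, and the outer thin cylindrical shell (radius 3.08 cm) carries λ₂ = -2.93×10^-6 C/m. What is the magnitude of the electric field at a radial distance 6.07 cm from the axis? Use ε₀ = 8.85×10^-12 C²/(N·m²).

Coaxial Gaussian cylinder, radius r = 6.07 cm, length L (r > 3.08 cm, enclosing both).
λ_enc = λ₁ + λ₂ = (4.55e-6) + (-2.93×10^-6) = 1.62×10^-6 C/m.
Gauss's law: E·2πrL = λ_enc L/ε₀.
E = |λ_enc|/(2πε₀r) = (1.62×10^-6)/(2π·8.85×10^-12·0.0607) = 4.80×10^5 N/C.

|E| ≈ 4.80×10^5 N/C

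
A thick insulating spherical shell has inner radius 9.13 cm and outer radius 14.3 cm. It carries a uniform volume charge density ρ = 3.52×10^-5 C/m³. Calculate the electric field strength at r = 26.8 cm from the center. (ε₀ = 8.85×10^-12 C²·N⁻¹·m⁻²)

Symmetry ⇒ E = E(r) r̂. Gaussian sphere of radius r = 26.8 cm (r > 14.3 cm, enclosing the whole shell).
Q_enc = ρ·(4π/3)(b³ − a³) = (3.52×10^-5)·(4π/3)·((0.143)³ − (0.0913)³) = 3.189e-7 C.
Applying ∮E·dA = Q_enc/ε₀ with Φ = E(4πr²):
E = |Q_enc|/(4πε₀r²) = (3.189×10^-7)/(4π·8.85×10^-12·(0.268)²) = 3.99e4 N/C.

|E| ≈ 3.99×10^4 N/C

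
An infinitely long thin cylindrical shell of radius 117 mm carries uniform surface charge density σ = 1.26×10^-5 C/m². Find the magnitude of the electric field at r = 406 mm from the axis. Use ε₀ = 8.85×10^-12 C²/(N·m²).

Take a coaxial cylindrical Gaussian surface of radius r = 406 mm and length L (r > 117 mm).
The whole shell is enclosed: λ_enc = σ·2πR = (1.26×10^-5)·2π·(0.117) = 9.263×10^-6 C/m.
Since E is radial and uniform over the curved surface, Φ = E·2πrL = Q_enc/ε₀ = λ_enc L/ε₀.
E = |λ_enc|/(2πε₀r) = (9.263×10^-6)/(2π·8.85×10^-12·0.406) = 4.10×10^5 N/C.

E ≈ 4.10×10^5 N/C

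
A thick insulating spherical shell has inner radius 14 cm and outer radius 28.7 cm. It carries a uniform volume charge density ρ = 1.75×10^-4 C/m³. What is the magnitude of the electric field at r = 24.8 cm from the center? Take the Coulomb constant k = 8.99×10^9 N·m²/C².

Use a concentric Gaussian sphere at r = 24.8 cm (within the shell material, 14 cm < r < 28.7 cm).
Only the shell between 14 cm and r is enclosed: Q_enc = ρ·(4π/3)(r³ − a³) = (1.75e-4)·(4π/3)·((0.248)³ − (0.14)³) = 9.17×10^-6 C.
Gauss's law: E·4πr² = Q_enc/ε₀.
E = k|Q_enc|/r² = (8.99×10^9)(9.17×10^-6)/(0.248)² = 1.34×10^6 N/C.

|E| ≈ 1.34×10^6 V/m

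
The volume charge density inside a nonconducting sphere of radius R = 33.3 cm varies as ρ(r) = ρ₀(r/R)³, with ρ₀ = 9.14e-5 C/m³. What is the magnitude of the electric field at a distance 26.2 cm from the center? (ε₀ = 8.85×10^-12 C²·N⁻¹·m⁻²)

Use a concentric Gaussian sphere at r = 26.2 cm (r < R).
Q_enc = ∫₀^r ρ(r')·4πr'² dr' = (4πρ₀/R³) ∫₀^r r'^5 dr' = 4πρ₀ r^6/(6·R³) = 1.677e-6 C.
By Gauss's law, ∮E·dA = E·4πr² = Q_enc/ε₀.
E = |Q_enc|/(4πε₀r²) = (1.677×10^-6)/(4π·8.85×10^-12·(0.262)²) = 2.20e5 N/C.

E ≈ 2.20e5 N/C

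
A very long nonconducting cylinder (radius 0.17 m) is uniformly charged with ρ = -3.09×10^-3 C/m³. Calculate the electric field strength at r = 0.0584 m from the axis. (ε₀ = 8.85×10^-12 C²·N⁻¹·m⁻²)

|E| ≈ 1.02×10^7 N/C

Take a coaxial cylindrical Gaussian surface of radius r = 0.0584 m and length L (r < R).
Charge inside radius r per length L is ρ·πr²·L, so λ_enc = ρπr² = -3.311e-5 C/m.
Since E is radial and uniform over the curved surface, Φ = E·2πrL = Q_enc/ε₀ = λ_enc L/ε₀.
E = |λ_enc|/(2πε₀r) = (3.311e-5)/(2π·8.85×10^-12·0.0584) = 1.02×10^7 N/C.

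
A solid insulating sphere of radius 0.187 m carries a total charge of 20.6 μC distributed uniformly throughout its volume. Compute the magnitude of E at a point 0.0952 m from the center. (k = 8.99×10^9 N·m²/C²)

2.70e6 N/C

Use a concentric Gaussian sphere at r = 0.0952 m (r < R).
For a uniform sphere the enclosed fraction is (r/R)³, so Q_enc = (20.6 μC)(0.0952/0.187)³ = 2.718e-6 C.
By Gauss's law, ∮E·dA = E·4πr² = Q_enc/ε₀.
E = k|Q_enc|/r² = (8.99×10^9)(2.718e-6)/(0.0952)² = 2.70e6 N/C.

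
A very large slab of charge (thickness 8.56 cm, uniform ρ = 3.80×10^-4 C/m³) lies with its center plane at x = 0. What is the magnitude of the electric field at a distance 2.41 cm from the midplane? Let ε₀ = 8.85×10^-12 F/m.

By symmetry E is perpendicular to the slab. A Gaussian pillbox from −2.41 cm to +2.41 cm (face area A) lies entirely within the slab.
Q_enc = ρ·(2x)·A and flux = 2EA, so 2EA = 2ρxA/ε₀ ⇒ E = |ρ|x/ε₀.
E = (3.80×10^-4)(0.0241)/(8.85×10^-12) = 1.03×10^6 N/C.

E ≈ 1.03e6 V/m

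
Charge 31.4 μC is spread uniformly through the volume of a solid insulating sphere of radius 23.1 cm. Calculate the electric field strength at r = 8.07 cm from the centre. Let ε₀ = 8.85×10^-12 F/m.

|E| ≈ 1.85×10^6 N/C

Take a concentric spherical Gaussian surface of radius r = 8.07 cm (r < R).
Only the charge within r is enclosed: Q_enc = Q·(r/R)³ = (31.4 μC)·(8.07 cm/23.1 cm)³ = 1.339e-6 C.
Applying ∮E·dA = Q_enc/ε₀ with Φ = E(4πr²):
E = |Q_enc|/(4πε₀r²) = (1.339e-6)/(4π·8.85×10^-12·(0.0807)²) = 1.85×10^6 N/C.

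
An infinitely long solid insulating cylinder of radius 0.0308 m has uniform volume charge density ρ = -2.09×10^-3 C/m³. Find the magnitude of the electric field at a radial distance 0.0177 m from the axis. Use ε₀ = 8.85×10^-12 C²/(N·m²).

By cylindrical symmetry E is radial; use a coaxial Gaussian cylinder of radius 0.0177 m and length L (r < R).
Enclosed charge per unit length: λ_enc = ρ·πr² = (-2.09×10^-3)π(0.0177)² = -2.057e-6 C/m.
Applying ∮E·dA = Q_enc/ε₀ with the end caps contributing no flux:
E = |λ_enc|/(2πε₀r) = (2.057×10^-6)/(2π·8.85×10^-12·0.0177) = 2.09×10^6 N/C.

E ≈ 2.09×10^6 V/m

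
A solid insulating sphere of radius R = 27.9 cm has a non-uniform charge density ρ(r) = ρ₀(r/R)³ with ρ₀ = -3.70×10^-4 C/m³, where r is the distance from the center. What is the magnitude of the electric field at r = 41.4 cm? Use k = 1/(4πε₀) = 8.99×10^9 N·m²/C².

Take a concentric spherical Gaussian surface of radius r = 41.4 cm (r > R, all charge enclosed).
Q_enc = 4π ∫₀^R ρ₀(r'/R)^3 r'² dr' = 4πρ₀R³/6 = -1.683×10^-5 C.
Gauss's law: E·4πr² = Q_enc/ε₀.
E = k|Q_enc|/r² = (8.99×10^9)(1.683e-5)/(0.414)² = 8.83e5 N/C.

E = 8.83e5 N/C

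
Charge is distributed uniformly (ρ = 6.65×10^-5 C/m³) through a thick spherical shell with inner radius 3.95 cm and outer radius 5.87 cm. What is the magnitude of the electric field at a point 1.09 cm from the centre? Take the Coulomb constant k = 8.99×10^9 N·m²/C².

|E| = 0 V/m

Symmetry ⇒ E = E(r) r̂. Gaussian sphere of radius r = 1.09 cm (r < 3.95 cm, inside the empty cavity).
No charge is enclosed, so by Gauss's law E·4πr² = 0 ⇒ E = 0.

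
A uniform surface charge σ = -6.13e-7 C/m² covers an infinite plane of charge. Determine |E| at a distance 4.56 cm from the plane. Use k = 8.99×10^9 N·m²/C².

The symmetry is planar: E is normal to the sheet and the same magnitude on both sides. Take a pillbox straddling the sheet with end-cap area A.
Flux Φ = 2EA and Q_enc = σA, so 2EA = σA/ε₀ ⇒ E = |σ|/(2ε₀), independent of distance.
E = 2πk|σ| = 2π(8.99×10^9)(6.13×10^-7) = 3.46×10^4 N/C.

E = 3.46×10^4 N/C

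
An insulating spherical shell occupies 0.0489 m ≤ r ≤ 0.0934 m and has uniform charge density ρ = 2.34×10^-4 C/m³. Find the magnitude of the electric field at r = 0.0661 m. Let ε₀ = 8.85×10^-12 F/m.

Use a concentric Gaussian sphere at r = 0.0661 m (within the shell material, 0.0489 m < r < 0.0934 m).
Enclosed charge is the volume from a to r: Q_enc = (4π/3)ρ(r³ − a³) = 1.685e-7 C.
Since E is radial and uniform over the Gaussian sphere, Φ = E·4πr² = Q_enc/ε₀.
E = |Q_enc|/(4πε₀r²) = (1.685×10^-7)/(4π·8.85×10^-12·(0.0661)²) = 3.47e5 N/C.

E = 3.47×10^5 N/C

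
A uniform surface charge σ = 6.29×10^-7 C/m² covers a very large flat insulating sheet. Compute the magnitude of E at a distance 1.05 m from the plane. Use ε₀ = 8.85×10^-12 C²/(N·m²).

|E| ≈ 3.55e4 N/C

By planar symmetry E is perpendicular to the sheet and uniform; use a Gaussian pillbox with flat faces of area A on each side of the sheet.
Only the two end caps contribute flux: Φ = 2EA. With Q_enc = σA, Gauss's law gives E = |σ|/(2ε₀).
E = |σ|/(2ε₀) = (6.29e-7)/(2·8.85×10^-12) = 3.55e4 N/C.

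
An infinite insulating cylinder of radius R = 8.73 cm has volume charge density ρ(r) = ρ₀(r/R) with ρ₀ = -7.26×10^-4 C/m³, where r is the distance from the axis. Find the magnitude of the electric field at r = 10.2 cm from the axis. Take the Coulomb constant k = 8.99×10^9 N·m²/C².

Choose a coaxial cylinder of radius r = 10.2 cm (arbitrary length L) as the Gaussian surface (r > R, full charge per length enclosed).
λ_enc = 2π ∫₀^R ρ₀(r'/R)^1 r' dr' = 2πρ₀R²/3 = -1.159×10^-5 C/m.
By Gauss's law (flux through the curved wall only), E·2πrL = λ_enc L/ε₀.
E = 2k|λ_enc|/r = 2(8.99×10^9)(1.159×10^-5)/(0.102) = 2.04e6 N/C.

|E| = 2.04×10^6 V/m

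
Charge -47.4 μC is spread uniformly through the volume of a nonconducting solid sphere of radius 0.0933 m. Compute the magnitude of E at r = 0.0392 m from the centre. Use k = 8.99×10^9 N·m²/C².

|E| ≈ 2.06×10^7 V/m

By spherical symmetry E is radial; choose a Gaussian sphere of radius r = 0.0392 m (r < R).
For a uniform sphere the enclosed fraction is (r/R)³, so Q_enc = (-47.4 μC)(0.0392/0.0933)³ = -3.516×10^-6 C.
Applying ∮E·dA = Q_enc/ε₀ with Φ = E(4πr²):
E = k|Q_enc|/r² = (8.99×10^9)(3.516×10^-6)/(0.0392)² = 2.06×10^7 N/C.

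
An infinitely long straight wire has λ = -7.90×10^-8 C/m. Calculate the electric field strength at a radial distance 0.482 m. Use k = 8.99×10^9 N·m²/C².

|E| = 2.95×10^3 N/C

By cylindrical symmetry E is radial; use a coaxial Gaussian cylinder of radius 0.482 m and length L.
Q_enc = λL, so λ_enc = -7.90×10^-8 C/m.
Since E is radial and uniform over the curved surface, Φ = E·2πrL = Q_enc/ε₀ = λ_enc L/ε₀.
E = 2k|λ_enc|/r = 2(8.99×10^9)(7.90×10^-8)/(0.482) = 2.95×10^3 N/C.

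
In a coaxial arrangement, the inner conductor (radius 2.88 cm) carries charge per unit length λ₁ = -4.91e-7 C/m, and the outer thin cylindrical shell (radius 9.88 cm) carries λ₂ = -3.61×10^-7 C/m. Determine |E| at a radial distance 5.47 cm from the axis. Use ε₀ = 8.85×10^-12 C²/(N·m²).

1.61×10^5 V/m

By cylindrical symmetry E is radial; use a coaxial Gaussian cylinder of radius 5.47 cm and length L (between the conductors, 2.88 cm < r < 9.88 cm).
Only the inner wire is enclosed; the outer shell contributes nothing inside itself. λ_enc = λ₁ = -4.91×10^-7 C/m.
Applying ∮E·dA = Q_enc/ε₀ with the end caps contributing no flux:
E = |λ_enc|/(2πε₀r) = (4.91×10^-7)/(2π·8.85×10^-12·0.0547) = 1.61×10^5 N/C.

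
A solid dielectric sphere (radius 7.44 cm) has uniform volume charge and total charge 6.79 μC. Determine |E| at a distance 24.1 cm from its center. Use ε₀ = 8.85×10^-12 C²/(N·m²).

Use a concentric Gaussian sphere at r = 24.1 cm (r > R, so the entire charge is enclosed).
Q_enc = 6.79 μC = 6.79×10^-6 C.
By Gauss's law, ∮E·dA = E·4πr² = Q_enc/ε₀.
E = |Q_enc|/(4πε₀r²) = (6.79×10^-6)/(4π·8.85×10^-12·(0.241)²) = 1.05×10^6 N/C.

1.05×10^6 N/C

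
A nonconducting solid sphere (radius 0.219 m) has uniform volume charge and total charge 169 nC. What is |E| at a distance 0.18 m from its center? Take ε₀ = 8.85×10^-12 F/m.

E = 2.60×10^4 V/m

Symmetry ⇒ E = E(r) r̂. Gaussian sphere of radius r = 0.18 m (r < R).
For a uniform sphere the enclosed fraction is (r/R)³, so Q_enc = (169 nC)(0.18/0.219)³ = 9.384×10^-8 C.
Since E is radial and uniform over the Gaussian sphere, Φ = E·4πr² = Q_enc/ε₀.
E = |Q_enc|/(4πε₀r²) = (9.384×10^-8)/(4π·8.85×10^-12·(0.18)²) = 2.60×10^4 N/C.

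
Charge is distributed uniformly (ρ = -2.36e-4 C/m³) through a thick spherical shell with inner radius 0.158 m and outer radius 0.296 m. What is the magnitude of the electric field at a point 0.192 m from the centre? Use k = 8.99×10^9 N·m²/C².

Symmetry ⇒ E = E(r) r̂. Gaussian sphere of radius r = 0.192 m (within the shell material, 0.158 m < r < 0.296 m).
Only the shell between 0.158 m and r is enclosed: Q_enc = ρ·(4π/3)(r³ − a³) = (-2.36×10^-4)·(4π/3)·((0.192)³ − (0.158)³) = -3.098×10^-6 C.
By Gauss's law, ∮E·dA = E·4πr² = Q_enc/ε₀.
E = k|Q_enc|/r² = (8.99×10^9)(3.098e-6)/(0.192)² = 7.55×10^5 N/C.

E ≈ 7.55×10^5 V/m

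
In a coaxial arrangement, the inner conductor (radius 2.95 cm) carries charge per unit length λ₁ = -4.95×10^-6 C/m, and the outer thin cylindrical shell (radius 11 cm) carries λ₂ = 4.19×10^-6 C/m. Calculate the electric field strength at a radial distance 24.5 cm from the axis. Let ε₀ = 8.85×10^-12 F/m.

Take a coaxial cylindrical Gaussian surface of radius r = 24.5 cm and length L (r > 11 cm, enclosing both).
λ_enc = λ₁ + λ₂ = (-4.95×10^-6) + (4.19×10^-6) = -7.60×10^-7 C/m.
Since E is radial and uniform over the curved surface, Φ = E·2πrL = Q_enc/ε₀ = λ_enc L/ε₀.
E = |λ_enc|/(2πε₀r) = (7.60e-7)/(2π·8.85×10^-12·0.245) = 5.58×10^4 N/C.

E = 5.58e4 N/C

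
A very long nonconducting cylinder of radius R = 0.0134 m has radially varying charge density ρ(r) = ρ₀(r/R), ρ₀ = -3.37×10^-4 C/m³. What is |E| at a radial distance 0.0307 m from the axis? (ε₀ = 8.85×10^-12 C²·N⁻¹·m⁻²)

|E| = 7.42×10^4 N/C

Take a coaxial cylindrical Gaussian surface of radius r = 0.0307 m and length L (r > R, full charge per length enclosed).
λ_enc = 2π ∫₀^R ρ₀(r'/R)^1 r' dr' = 2πρ₀R²/3 = -1.267×10^-7 C/m.
Applying ∮E·dA = Q_enc/ε₀ with the end caps contributing no flux:
E = |λ_enc|/(2πε₀r) = (1.267e-7)/(2π·8.85×10^-12·0.0307) = 7.42e4 N/C.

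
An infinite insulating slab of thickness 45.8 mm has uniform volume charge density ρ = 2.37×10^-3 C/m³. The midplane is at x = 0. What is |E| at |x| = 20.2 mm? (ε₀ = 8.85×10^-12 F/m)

By symmetry E is perpendicular to the slab. A Gaussian pillbox from −20.2 mm to +20.2 mm (face area A) lies entirely within the slab.
Q_enc = ρ·(2x)·A and flux = 2EA, so 2EA = 2ρxA/ε₀ ⇒ E = |ρ|x/ε₀.
E = (2.37e-3)(0.0202)/(8.85×10^-12) = 5.41×10^6 N/C.

5.41×10^6 V/m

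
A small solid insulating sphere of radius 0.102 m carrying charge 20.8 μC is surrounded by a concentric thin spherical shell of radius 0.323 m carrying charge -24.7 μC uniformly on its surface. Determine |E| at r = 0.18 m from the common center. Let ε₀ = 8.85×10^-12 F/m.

By spherical symmetry E is radial; choose a Gaussian sphere of radius r = 0.18 m (between the bodies, 0.102 m < r < 0.323 m).
Only the inner charge is enclosed; the outer shell contributes nothing inside itself. Q_enc = 20.8 μC = 2.08×10^-5 C.
Gauss's law: E·4πr² = Q_enc/ε₀.
E = |Q_enc|/(4πε₀r²) = (2.08×10^-5)/(4π·8.85×10^-12·(0.18)²) = 5.77×10^6 N/C.

5.77×10^6 N/C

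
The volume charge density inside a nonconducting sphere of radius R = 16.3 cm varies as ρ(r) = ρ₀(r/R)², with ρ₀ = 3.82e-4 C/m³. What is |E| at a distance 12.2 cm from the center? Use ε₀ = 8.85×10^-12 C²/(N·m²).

By spherical symmetry E is radial; choose a Gaussian sphere of radius r = 12.2 cm (r < R).
Integrate the density: Q_enc = 4π ∫₀^r ρ₀(r'/R)^2 r'² dr' = 4πρ₀ r^5/(5·R²) = 9.766×10^-7 C.
Applying ∮E·dA = Q_enc/ε₀ with Φ = E(4πr²):
E = |Q_enc|/(4πε₀r²) = (9.766×10^-7)/(4π·8.85×10^-12·(0.122)²) = 5.90e5 N/C.

|E| ≈ 5.90×10^5 N/C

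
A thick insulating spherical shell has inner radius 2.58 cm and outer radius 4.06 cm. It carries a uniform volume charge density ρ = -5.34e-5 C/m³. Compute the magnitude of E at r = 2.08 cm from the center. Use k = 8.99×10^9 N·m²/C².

E = 0 (no enclosed charge)

Symmetry ⇒ E = E(r) r̂. Gaussian sphere of radius r = 2.08 cm (r < 2.58 cm, inside the empty cavity).
No charge is enclosed, so by Gauss's law E·4πr² = 0 ⇒ E = 0.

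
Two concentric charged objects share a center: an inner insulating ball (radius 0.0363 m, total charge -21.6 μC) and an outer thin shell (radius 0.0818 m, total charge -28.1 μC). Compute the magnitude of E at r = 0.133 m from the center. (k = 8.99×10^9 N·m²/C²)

|E| ≈ 2.53e7 N/C

Take a concentric spherical Gaussian surface of radius r = 0.133 m (r > 0.0818 m, enclosing both).
Q_enc = (-21.6 μC) + (-28.1 μC) = -4.97×10^-5 C.
Since E is radial and uniform over the Gaussian sphere, Φ = E·4πr² = Q_enc/ε₀.
E = k|Q_enc|/r² = (8.99×10^9)(4.97e-5)/(0.133)² = 2.53×10^7 N/C.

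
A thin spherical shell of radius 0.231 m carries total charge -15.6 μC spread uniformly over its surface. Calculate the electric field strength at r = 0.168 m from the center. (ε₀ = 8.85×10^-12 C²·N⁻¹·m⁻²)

Take a concentric spherical Gaussian surface of radius r = 0.168 m (inside the shell, r < 0.231 m).
All the charge is outside the Gaussian surface: Q_enc = 0, hence E = 0 everywhere inside the shell.

|E| = 0 N/C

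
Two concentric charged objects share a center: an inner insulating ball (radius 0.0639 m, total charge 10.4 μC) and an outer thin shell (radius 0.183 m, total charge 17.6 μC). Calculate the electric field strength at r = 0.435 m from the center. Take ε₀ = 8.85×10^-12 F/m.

E ≈ 1.33e6 N/C

Use a concentric Gaussian sphere at r = 0.435 m (r > 0.183 m, enclosing both).
Q_enc = (10.4 μC) + (17.6 μC) = 2.80×10^-5 C.
Gauss's law: E·4πr² = Q_enc/ε₀.
E = |Q_enc|/(4πε₀r²) = (2.80×10^-5)/(4π·8.85×10^-12·(0.435)²) = 1.33×10^6 N/C.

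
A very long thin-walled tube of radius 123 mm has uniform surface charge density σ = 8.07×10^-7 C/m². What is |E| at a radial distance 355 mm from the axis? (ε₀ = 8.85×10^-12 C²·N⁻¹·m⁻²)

E = 3.16×10^4 N/C

Take a coaxial cylindrical Gaussian surface of radius r = 355 mm and length L (r > 123 mm).
The whole shell is enclosed: λ_enc = σ·2πR = (8.07e-7)·2π·(0.123) = 6.237×10^-7 C/m.
By Gauss's law (flux through the curved wall only), E·2πrL = λ_enc L/ε₀.
E = |λ_enc|/(2πε₀r) = (6.237×10^-7)/(2π·8.85×10^-12·0.355) = 3.16×10^4 N/C.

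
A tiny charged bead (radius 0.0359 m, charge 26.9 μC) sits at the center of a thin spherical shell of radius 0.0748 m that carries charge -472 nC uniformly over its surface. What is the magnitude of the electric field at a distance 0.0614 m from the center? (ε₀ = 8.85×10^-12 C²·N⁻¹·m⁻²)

Symmetry ⇒ E = E(r) r̂. Gaussian sphere of radius r = 0.0614 m (between the bodies, 0.0359 m < r < 0.0748 m).
The shell at 0.0748 m lies outside the Gaussian surface, so Q_enc = 26.9 μC = 2.69e-5 C.
Applying ∮E·dA = Q_enc/ε₀ with Φ = E(4πr²):
E = |Q_enc|/(4πε₀r²) = (2.69e-5)/(4π·8.85×10^-12·(0.0614)²) = 6.42×10^7 N/C.

|E| ≈ 6.42e7 V/m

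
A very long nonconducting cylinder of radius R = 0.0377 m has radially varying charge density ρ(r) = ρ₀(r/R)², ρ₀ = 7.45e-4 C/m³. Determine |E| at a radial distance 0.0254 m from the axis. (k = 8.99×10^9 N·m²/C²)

2.43×10^5 N/C

Choose a coaxial cylinder of radius r = 0.0254 m (arbitrary length L) as the Gaussian surface (r < R).
λ_enc = ∫₀^r ρ(r')·2πr' dr' = (2πρ₀/R²)·r^4/4 = 3.427×10^-7 C/m.
By Gauss's law (flux through the curved wall only), E·2πrL = λ_enc L/ε₀.
E = 2k|λ_enc|/r = 2(8.99×10^9)(3.427e-7)/(0.0254) = 2.43×10^5 N/C.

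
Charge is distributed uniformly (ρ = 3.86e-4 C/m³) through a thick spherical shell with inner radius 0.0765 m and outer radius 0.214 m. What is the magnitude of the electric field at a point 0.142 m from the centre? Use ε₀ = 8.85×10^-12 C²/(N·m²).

|E| = 1.74e6 N/C

Symmetry ⇒ E = E(r) r̂. Gaussian sphere of radius r = 0.142 m (within the shell material, 0.0765 m < r < 0.214 m).
Enclosed charge is the volume from a to r: Q_enc = (4π/3)ρ(r³ − a³) = 3.906e-6 C.
Applying ∮E·dA = Q_enc/ε₀ with Φ = E(4πr²):
E = |Q_enc|/(4πε₀r²) = (3.906e-6)/(4π·8.85×10^-12·(0.142)²) = 1.74×10^6 N/C.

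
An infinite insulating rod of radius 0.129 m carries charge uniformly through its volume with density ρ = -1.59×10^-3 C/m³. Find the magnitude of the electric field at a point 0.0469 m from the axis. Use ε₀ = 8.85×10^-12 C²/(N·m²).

E ≈ 4.21×10^6 N/C

Choose a coaxial cylinder of radius r = 0.0469 m (arbitrary length L) as the Gaussian surface (r < R).
Enclosed charge per unit length: λ_enc = ρ·πr² = (-1.59×10^-3)π(0.0469)² = -1.099×10^-5 C/m.
By Gauss's law (flux through the curved wall only), E·2πrL = λ_enc L/ε₀.
E = |λ_enc|/(2πε₀r) = (1.099×10^-5)/(2π·8.85×10^-12·0.0469) = 4.21×10^6 N/C.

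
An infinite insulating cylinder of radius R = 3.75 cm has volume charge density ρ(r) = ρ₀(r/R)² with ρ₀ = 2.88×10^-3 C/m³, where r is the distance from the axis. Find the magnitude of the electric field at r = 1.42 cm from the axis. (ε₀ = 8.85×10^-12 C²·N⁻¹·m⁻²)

1.66e5 N/C

Coaxial Gaussian cylinder, radius r = 1.42 cm, length L (r < R).
λ_enc = ∫₀^r ρ(r')·2πr' dr' = (2πρ₀/R²)·r^4/4 = 1.308×10^-7 C/m.
By Gauss's law (flux through the curved wall only), E·2πrL = λ_enc L/ε₀.
E = |λ_enc|/(2πε₀r) = (1.308e-7)/(2π·8.85×10^-12·0.0142) = 1.66e5 N/C.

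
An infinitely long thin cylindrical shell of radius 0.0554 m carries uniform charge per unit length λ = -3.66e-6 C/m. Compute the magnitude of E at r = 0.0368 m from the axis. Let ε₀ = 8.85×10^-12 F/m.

E = 0

Take a coaxial cylindrical Gaussian surface of radius r = 0.0368 m and length L (r < 0.0554 m, inside the shell).
All the surface charge lies outside this cylinder: Q_enc = 0, hence E = 0.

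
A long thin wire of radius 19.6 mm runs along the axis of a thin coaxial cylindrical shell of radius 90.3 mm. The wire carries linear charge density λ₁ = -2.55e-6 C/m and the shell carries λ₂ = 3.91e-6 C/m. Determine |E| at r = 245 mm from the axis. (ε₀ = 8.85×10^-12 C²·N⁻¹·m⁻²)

Coaxial Gaussian cylinder, radius r = 245 mm, length L (r > 90.3 mm, enclosing both).
λ_enc = λ₁ + λ₂ = (-2.55×10^-6) + (3.91×10^-6) = 1.36e-6 C/m.
Since E is radial and uniform over the curved surface, Φ = E·2πrL = Q_enc/ε₀ = λ_enc L/ε₀.
E = |λ_enc|/(2πε₀r) = (1.36×10^-6)/(2π·8.85×10^-12·0.245) = 9.98×10^4 N/C.

E ≈ 9.98e4 N/C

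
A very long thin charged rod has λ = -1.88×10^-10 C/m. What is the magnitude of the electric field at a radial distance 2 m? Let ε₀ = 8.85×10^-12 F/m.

|E| = 1.69 N/C

Choose a coaxial cylinder of radius r = 2 m (arbitrary length L) as the Gaussian surface.
Q_enc = λL, so λ_enc = -1.88×10^-10 C/m.
Since E is radial and uniform over the curved surface, Φ = E·2πrL = Q_enc/ε₀ = λ_enc L/ε₀.
E = |λ_enc|/(2πε₀r) = (1.88e-10)/(2π·8.85×10^-12·2) = 1.69 N/C.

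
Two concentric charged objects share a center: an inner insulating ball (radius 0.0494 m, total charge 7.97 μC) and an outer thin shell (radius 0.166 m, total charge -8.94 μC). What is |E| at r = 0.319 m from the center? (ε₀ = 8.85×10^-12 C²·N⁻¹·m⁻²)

|E| = 8.57×10^4 N/C

Symmetry ⇒ E = E(r) r̂. Gaussian sphere of radius r = 0.319 m (r > 0.166 m, enclosing both).
Q_enc = (7.97 μC) + (-8.94 μC) = -9.70×10^-7 C.
Applying ∮E·dA = Q_enc/ε₀ with Φ = E(4πr²):
E = |Q_enc|/(4πε₀r²) = (9.70×10^-7)/(4π·8.85×10^-12·(0.319)²) = 8.57×10^4 N/C.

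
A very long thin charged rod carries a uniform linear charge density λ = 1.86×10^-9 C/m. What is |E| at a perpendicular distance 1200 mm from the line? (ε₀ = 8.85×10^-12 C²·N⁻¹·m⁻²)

Coaxial Gaussian cylinder, radius r = 1200 mm, length L.
Q_enc = λL, so λ_enc = 1.86×10^-9 C/m.
Gauss's law: E·2πrL = λ_enc L/ε₀.
E = |λ_enc|/(2πε₀r) = (1.86e-9)/(2π·8.85×10^-12·1.2) = 27.9 N/C.

|E| ≈ 27.9 N/C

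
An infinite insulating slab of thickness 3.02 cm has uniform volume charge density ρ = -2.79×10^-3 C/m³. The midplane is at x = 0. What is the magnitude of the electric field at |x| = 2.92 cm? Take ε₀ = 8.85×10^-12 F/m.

E = 4.76×10^6 V/m

The point |x| = 2.92 cm lies outside the slab (half-thickness 0.0151 m). A symmetric pillbox spanning the full slab encloses Q_enc = ρ·d·A.
Flux = 2EA ⇒ E = |ρ|d/(2ε₀), independent of distance outside.
E = (2.79×10^-3)(0.0302)/(2·8.85×10^-12) = 4.76e6 N/C.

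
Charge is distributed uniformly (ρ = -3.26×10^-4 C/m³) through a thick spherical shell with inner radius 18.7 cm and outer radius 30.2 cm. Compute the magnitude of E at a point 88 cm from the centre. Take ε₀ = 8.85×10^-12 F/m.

By spherical symmetry E is radial; choose a Gaussian sphere of radius r = 88 cm (r > 30.2 cm, enclosing the whole shell).
Q_enc = ρ·(4π/3)(b³ − a³) = (-3.26×10^-4)·(4π/3)·((0.302)³ − (0.187)³) = -2.868e-5 C.
Gauss's law: E·4πr² = Q_enc/ε₀.
E = |Q_enc|/(4πε₀r²) = (2.868e-5)/(4π·8.85×10^-12·(0.88)²) = 3.33e5 N/C.

3.33e5 N/C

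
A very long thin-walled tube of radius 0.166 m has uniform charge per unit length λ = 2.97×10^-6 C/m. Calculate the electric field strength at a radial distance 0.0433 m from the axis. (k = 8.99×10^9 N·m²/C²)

Coaxial Gaussian cylinder, radius r = 0.0433 m, length L (r < 0.166 m, inside the shell).
All the surface charge lies outside this cylinder: Q_enc = 0, hence E = 0.

E = 0 (no enclosed charge)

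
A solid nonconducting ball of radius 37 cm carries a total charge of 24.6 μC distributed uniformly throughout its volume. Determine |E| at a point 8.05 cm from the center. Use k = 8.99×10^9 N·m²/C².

Symmetry ⇒ E = E(r) r̂. Gaussian sphere of radius r = 8.05 cm (r < R).
Only the charge within r is enclosed: Q_enc = Q·(r/R)³ = (24.6 μC)·(8.05 cm/37 cm)³ = 2.533×10^-7 C.
Since E is radial and uniform over the Gaussian sphere, Φ = E·4πr² = Q_enc/ε₀.
E = k|Q_enc|/r² = (8.99×10^9)(2.533×10^-7)/(0.0805)² = 3.51×10^5 N/C.

|E| = 3.51e5 V/m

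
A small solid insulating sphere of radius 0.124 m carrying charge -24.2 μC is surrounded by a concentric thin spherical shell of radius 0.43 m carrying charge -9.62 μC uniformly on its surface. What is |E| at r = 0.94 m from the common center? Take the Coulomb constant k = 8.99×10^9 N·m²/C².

By spherical symmetry E is radial; choose a Gaussian sphere of radius r = 0.94 m (r > 0.43 m, enclosing both).
Q_enc = (-24.2 μC) + (-9.62 μC) = -3.382×10^-5 C.
Since E is radial and uniform over the Gaussian sphere, Φ = E·4πr² = Q_enc/ε₀.
E = k|Q_enc|/r² = (8.99×10^9)(3.382×10^-5)/(0.94)² = 3.44×10^5 N/C.

3.44×10^5 N/C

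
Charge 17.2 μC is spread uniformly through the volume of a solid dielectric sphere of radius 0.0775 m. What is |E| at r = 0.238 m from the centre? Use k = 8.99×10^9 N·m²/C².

2.73×10^6 N/C

Symmetry ⇒ E = E(r) r̂. Gaussian sphere of radius r = 0.238 m (r > R, so the entire charge is enclosed).
Q_enc = 17.2 μC = 1.72×10^-5 C.
Since E is radial and uniform over the Gaussian sphere, Φ = E·4πr² = Q_enc/ε₀.
E = k|Q_enc|/r² = (8.99×10^9)(1.72e-5)/(0.238)² = 2.73e6 N/C.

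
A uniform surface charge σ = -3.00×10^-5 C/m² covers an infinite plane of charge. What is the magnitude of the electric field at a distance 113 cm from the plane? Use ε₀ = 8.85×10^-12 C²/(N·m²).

The symmetry is planar: E is normal to the sheet and the same magnitude on both sides. Take a pillbox straddling the sheet with end-cap area A.
Flux Φ = 2EA and Q_enc = σA, so 2EA = σA/ε₀ ⇒ E = |σ|/(2ε₀), independent of distance.
E = |σ|/(2ε₀) = (3.00×10^-5)/(2·8.85×10^-12) = 1.69×10^6 N/C.

E = 1.69×10^6 V/m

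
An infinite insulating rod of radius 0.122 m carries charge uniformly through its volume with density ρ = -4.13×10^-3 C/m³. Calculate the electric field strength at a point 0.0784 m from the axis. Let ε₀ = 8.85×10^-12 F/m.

Take a coaxial cylindrical Gaussian surface of radius r = 0.0784 m and length L (r < R).
Enclosed charge per unit length: λ_enc = ρ·πr² = (-4.13e-3)π(0.0784)² = -7.975×10^-5 C/m.
Gauss's law: E·2πrL = λ_enc L/ε₀.
E = |λ_enc|/(2πε₀r) = (7.975×10^-5)/(2π·8.85×10^-12·0.0784) = 1.83e7 N/C.

E = 1.83×10^7 N/C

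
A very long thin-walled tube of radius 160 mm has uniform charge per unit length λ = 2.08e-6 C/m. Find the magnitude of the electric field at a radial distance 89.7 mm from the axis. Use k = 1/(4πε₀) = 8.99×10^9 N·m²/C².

Take a coaxial cylindrical Gaussian surface of radius r = 89.7 mm and length L (r < 160 mm, inside the shell).
All the surface charge lies outside this cylinder: Q_enc = 0, hence E = 0.

|E| = 0 N/C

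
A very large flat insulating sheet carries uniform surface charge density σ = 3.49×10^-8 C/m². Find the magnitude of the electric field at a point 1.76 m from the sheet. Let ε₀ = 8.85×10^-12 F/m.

E ≈ 1.97×10^3 V/m

By planar symmetry E is perpendicular to the sheet and uniform; use a Gaussian pillbox with flat faces of area A on each side of the sheet.
Flux Φ = 2EA and Q_enc = σA, so 2EA = σA/ε₀ ⇒ E = |σ|/(2ε₀), independent of distance.
E = |σ|/(2ε₀) = (3.49e-8)/(2·8.85×10^-12) = 1.97e3 N/C.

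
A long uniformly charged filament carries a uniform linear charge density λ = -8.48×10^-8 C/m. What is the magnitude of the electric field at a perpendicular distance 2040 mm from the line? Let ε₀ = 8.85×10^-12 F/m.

748 V/m

Take a coaxial cylindrical Gaussian surface of radius r = 2040 mm and length L.
Q_enc = λL, so λ_enc = -8.48×10^-8 C/m.
Gauss's law: E·2πrL = λ_enc L/ε₀.
E = |λ_enc|/(2πε₀r) = (8.48e-8)/(2π·8.85×10^-12·2.04) = 748 N/C.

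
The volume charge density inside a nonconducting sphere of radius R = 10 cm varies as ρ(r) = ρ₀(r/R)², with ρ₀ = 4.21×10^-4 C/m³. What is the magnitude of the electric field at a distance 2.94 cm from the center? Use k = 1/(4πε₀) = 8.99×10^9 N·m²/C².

|E| = 2.42×10^4 N/C

Use a concentric Gaussian sphere at r = 2.94 cm (r < R).
Q_enc = ∫₀^r ρ(r')·4πr'² dr' = (4πρ₀/R²) ∫₀^r r'^4 dr' = 4πρ₀ r^5/(5·R²) = 2.324×10^-9 C.
Applying ∮E·dA = Q_enc/ε₀ with Φ = E(4πr²):
E = k|Q_enc|/r² = (8.99×10^9)(2.324×10^-9)/(0.0294)² = 2.42×10^4 N/C.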